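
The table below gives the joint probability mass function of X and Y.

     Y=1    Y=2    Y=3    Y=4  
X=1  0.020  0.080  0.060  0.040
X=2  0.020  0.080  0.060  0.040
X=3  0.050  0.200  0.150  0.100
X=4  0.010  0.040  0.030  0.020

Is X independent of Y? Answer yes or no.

Every cell satisfies P(X,Y) = P(X)·P(Y). For instance P(X=2) = 0.200, P(Y=2) = 0.400, and 0.200×0.400 = 0.080 matches the joint entry. So X and Y are independent.

yes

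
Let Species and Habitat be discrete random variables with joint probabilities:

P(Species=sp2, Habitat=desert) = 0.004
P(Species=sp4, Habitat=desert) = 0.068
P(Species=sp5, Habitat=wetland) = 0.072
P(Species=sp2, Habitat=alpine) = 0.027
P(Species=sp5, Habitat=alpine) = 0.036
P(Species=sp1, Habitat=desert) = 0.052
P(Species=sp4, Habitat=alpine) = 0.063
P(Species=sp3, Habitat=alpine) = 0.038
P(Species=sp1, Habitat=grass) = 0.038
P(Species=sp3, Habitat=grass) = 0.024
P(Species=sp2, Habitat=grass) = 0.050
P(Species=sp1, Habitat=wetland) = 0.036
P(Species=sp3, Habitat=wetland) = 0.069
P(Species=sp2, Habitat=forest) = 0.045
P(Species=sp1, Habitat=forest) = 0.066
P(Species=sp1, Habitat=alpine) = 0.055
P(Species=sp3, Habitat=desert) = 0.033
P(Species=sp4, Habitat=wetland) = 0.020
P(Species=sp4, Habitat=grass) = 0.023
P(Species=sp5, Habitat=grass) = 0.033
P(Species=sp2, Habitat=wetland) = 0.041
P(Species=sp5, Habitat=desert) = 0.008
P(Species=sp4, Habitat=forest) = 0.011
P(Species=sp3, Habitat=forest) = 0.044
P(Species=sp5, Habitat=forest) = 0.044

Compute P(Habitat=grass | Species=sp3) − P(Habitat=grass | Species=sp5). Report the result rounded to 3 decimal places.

P(Species=sp3) = 0.044 + 0.024 + 0.069 + 0.033 + 0.038 = 0.208; P(Habitat=grass | Species=sp3) = 0.024/0.208 = 0.1154.
P(Species=sp5) = 0.044 + 0.033 + 0.072 + 0.008 + 0.036 = 0.193; P(Habitat=grass | Species=sp5) = 0.033/0.193 = 0.1710.
Difference = -0.056.

-0.056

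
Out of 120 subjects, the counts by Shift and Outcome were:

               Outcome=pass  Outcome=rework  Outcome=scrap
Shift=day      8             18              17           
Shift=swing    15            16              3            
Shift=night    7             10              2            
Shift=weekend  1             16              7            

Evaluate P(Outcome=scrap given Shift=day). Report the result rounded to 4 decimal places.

Total with Shift=day: 8 + 18 + 17 = 43.
P(Outcome=scrap | Shift=day) = 17/43 = 0.3953.

0.3953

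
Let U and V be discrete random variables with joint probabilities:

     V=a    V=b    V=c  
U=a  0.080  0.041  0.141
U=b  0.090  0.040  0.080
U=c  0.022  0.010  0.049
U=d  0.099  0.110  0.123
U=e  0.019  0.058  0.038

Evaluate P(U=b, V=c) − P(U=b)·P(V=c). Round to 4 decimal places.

-0.0105

P(U=b) = 0.090 + 0.040 + 0.080 = 0.210.
P(V=c) = 0.141 + 0.080 + 0.049 + 0.123 + 0.038 = 0.431.
P(U=b, V=c) − P(U=b)P(V=c) = 0.080 − 0.210×0.431 = -0.0105.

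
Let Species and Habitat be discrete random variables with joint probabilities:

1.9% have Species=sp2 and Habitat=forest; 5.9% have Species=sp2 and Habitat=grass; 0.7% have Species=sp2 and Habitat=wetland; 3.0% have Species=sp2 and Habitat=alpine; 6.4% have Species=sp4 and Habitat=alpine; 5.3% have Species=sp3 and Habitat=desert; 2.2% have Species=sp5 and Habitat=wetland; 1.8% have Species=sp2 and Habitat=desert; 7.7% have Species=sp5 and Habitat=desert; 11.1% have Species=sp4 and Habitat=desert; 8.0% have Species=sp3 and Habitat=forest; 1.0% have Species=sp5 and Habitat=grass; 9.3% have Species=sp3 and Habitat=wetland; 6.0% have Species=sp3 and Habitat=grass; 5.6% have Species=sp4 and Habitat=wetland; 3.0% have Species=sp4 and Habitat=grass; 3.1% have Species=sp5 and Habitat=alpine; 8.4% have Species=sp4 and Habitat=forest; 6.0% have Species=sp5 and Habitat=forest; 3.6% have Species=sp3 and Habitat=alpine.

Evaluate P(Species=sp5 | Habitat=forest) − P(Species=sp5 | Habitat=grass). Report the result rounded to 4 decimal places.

P(Habitat=forest) = 0.019 + 0.080 + 0.084 + 0.060 = 0.243; P(Species=sp5 | Habitat=forest) = 0.060/0.243 = 0.24691.
P(Habitat=grass) = 0.059 + 0.060 + 0.030 + 0.010 = 0.159; P(Species=sp5 | Habitat=grass) = 0.010/0.159 = 0.06289.
Difference = 0.1840.

0.1840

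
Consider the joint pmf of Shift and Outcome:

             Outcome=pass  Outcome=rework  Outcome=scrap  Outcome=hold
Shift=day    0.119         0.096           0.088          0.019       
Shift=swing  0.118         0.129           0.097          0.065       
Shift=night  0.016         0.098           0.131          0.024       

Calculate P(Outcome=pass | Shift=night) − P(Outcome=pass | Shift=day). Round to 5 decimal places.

P(Shift=night) = 0.016 + 0.098 + 0.131 + 0.024 = 0.269; P(Outcome=pass | Shift=night) = 0.016/0.269 = 0.059480.
P(Shift=day) = 0.119 + 0.096 + 0.088 + 0.019 = 0.322; P(Outcome=pass | Shift=day) = 0.119/0.322 = 0.369565.
Difference = -0.31009.

-0.31009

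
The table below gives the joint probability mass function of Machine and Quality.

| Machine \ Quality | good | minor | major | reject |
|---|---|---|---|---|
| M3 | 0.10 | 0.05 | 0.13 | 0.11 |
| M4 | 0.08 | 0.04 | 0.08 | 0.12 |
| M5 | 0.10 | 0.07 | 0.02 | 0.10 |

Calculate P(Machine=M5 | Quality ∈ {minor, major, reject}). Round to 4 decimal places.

P(Quality=minor) = 0.05 + 0.04 + 0.07 = 0.16.
P(Quality=major) = 0.13 + 0.08 + 0.02 = 0.23.
P(Quality=reject) = 0.11 + 0.12 + 0.10 = 0.33.
P(Quality ∈ {minor, major, reject}) = 0.16 + 0.23 + 0.33 = 0.72; P(Machine=M5, Quality ∈ {minor, major, reject}) = 0.07 + 0.02 + 0.10 = 0.19.
P(Machine=M5 | Quality ∈ {minor, major, reject}) = 0.19/0.72 = 0.2639.

0.2639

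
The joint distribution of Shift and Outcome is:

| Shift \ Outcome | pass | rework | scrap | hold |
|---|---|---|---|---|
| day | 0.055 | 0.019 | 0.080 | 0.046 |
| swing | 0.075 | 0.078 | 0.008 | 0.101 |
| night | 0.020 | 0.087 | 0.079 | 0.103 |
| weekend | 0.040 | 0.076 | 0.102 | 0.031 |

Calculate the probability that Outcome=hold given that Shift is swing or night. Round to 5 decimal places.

0.37024

P(Shift=swing) = 0.075 + 0.078 + 0.008 + 0.101 = 0.262.
P(Shift=night) = 0.020 + 0.087 + 0.079 + 0.103 = 0.289.
P(Shift ∈ {swing, night}) = 0.262 + 0.289 = 0.551; P(Outcome=hold, Shift ∈ {swing, night}) = 0.101 + 0.103 = 0.204.
P(Outcome=hold | Shift ∈ {swing, night}) = 0.204/0.551 = 0.37024.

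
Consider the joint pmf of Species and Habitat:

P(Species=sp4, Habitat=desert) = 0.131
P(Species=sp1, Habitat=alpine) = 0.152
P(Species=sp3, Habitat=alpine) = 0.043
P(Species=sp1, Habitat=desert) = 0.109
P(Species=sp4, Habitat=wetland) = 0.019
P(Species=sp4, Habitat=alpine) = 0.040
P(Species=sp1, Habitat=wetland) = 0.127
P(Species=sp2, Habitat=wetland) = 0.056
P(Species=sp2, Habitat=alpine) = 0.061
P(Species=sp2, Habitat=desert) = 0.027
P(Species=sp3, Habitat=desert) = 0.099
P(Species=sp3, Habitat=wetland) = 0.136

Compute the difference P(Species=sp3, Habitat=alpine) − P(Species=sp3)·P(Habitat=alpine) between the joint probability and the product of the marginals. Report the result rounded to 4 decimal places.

P(Species=sp3) = 0.136 + 0.099 + 0.043 = 0.278.
P(Habitat=alpine) = 0.152 + 0.061 + 0.043 + 0.040 = 0.296.
P(Species=sp3, Habitat=alpine) − P(Species=sp3)P(Habitat=alpine) = 0.043 − 0.278×0.296 = -0.0393.

-0.0393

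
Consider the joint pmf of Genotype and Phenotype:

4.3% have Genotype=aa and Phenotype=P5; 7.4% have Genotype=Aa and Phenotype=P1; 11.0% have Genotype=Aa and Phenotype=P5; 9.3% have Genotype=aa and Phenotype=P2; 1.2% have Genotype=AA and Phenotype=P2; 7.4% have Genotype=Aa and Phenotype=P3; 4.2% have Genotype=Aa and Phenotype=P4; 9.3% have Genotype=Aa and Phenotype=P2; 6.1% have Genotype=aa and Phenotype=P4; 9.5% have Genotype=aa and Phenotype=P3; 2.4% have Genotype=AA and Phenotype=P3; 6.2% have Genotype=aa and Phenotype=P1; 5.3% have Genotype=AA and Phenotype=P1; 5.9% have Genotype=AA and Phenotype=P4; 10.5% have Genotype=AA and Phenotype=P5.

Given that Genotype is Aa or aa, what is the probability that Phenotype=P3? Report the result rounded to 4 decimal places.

0.2262

P(Genotype=Aa) = 0.074 + 0.093 + 0.074 + 0.042 + 0.110 = 0.393.
P(Genotype=aa) = 0.062 + 0.093 + 0.095 + 0.061 + 0.043 = 0.354.
P(Genotype ∈ {Aa, aa}) = 0.393 + 0.354 = 0.747; P(Phenotype=P3, Genotype ∈ {Aa, aa}) = 0.074 + 0.095 = 0.169.
P(Phenotype=P3 | Genotype ∈ {Aa, aa}) = 0.169/0.747 = 0.2262.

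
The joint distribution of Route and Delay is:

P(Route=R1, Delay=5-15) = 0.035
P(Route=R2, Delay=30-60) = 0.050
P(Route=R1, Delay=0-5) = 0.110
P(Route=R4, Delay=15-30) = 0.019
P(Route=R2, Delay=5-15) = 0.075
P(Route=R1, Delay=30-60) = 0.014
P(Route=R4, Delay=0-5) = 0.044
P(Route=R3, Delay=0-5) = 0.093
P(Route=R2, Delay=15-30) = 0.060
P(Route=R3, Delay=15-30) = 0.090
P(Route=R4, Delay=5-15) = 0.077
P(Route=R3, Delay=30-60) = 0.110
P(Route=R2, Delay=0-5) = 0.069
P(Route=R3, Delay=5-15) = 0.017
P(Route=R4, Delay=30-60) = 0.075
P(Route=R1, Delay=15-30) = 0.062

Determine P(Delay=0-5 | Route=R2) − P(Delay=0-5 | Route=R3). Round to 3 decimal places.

P(Route=R2) = 0.069 + 0.075 + 0.060 + 0.050 = 0.254; P(Delay=0-5 | Route=R2) = 0.069/0.254 = 0.2717.
P(Route=R3) = 0.093 + 0.017 + 0.090 + 0.110 = 0.310; P(Delay=0-5 | Route=R3) = 0.093/0.310 = 0.3000.
Difference = -0.028.

-0.028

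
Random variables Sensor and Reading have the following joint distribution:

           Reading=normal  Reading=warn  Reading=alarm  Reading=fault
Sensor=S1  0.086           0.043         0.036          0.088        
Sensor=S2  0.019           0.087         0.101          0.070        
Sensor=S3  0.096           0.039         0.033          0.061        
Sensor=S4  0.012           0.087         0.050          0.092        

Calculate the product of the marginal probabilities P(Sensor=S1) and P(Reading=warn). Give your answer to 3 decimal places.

0.065

P(Sensor=S1) = 0.086 + 0.043 + 0.036 + 0.088 = 0.253.
P(Reading=warn) = 0.043 + 0.087 + 0.039 + 0.087 = 0.256.
Product: 0.253 × 0.256 = 0.065.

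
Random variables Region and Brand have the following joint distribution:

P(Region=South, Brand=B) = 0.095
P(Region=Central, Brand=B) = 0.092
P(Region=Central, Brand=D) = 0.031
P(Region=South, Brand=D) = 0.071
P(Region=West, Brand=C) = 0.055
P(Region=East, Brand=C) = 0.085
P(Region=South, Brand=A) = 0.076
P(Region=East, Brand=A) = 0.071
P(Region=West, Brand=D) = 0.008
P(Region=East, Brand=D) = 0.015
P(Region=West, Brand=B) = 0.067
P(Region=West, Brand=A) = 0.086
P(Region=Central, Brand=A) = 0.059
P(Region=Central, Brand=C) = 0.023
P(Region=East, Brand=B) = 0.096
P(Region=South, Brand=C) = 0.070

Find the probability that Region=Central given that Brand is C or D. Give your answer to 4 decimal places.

0.1508

P(Brand=C) = 0.070 + 0.085 + 0.055 + 0.023 = 0.233.
P(Brand=D) = 0.071 + 0.015 + 0.008 + 0.031 = 0.125.
P(Brand ∈ {C, D}) = 0.233 + 0.125 = 0.358; P(Region=Central, Brand ∈ {C, D}) = 0.023 + 0.031 = 0.054.
P(Region=Central | Brand ∈ {C, D}) = 0.054/0.358 = 0.1508.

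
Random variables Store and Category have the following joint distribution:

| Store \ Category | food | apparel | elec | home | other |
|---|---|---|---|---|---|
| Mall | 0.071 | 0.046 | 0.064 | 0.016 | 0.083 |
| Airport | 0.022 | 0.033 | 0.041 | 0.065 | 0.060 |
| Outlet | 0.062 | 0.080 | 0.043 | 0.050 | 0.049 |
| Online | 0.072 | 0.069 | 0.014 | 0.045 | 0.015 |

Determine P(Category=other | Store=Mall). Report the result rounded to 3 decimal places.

0.296

P(Store=Mall) = 0.071 + 0.046 + 0.064 + 0.016 + 0.083 = 0.280.
P(Category=other | Store=Mall) = 0.083/0.280 = 0.296.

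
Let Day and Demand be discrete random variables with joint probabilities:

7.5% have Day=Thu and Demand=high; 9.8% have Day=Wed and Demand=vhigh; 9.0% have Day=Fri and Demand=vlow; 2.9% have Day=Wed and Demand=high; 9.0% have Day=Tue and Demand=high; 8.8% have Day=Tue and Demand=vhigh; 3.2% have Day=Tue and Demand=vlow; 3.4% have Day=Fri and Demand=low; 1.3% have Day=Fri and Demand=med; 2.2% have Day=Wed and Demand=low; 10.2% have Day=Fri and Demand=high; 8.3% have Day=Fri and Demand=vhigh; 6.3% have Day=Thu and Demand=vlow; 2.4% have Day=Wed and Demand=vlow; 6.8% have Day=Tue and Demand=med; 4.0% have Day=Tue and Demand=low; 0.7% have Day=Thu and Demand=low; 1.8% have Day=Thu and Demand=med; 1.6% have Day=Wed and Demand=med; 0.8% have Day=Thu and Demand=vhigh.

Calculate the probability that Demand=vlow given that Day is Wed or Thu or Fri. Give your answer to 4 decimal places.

P(Day=Wed) = 0.024 + 0.022 + 0.016 + 0.029 + 0.098 = 0.189.
P(Day=Thu) = 0.063 + 0.007 + 0.018 + 0.075 + 0.008 = 0.171.
P(Day=Fri) = 0.090 + 0.034 + 0.013 + 0.102 + 0.083 = 0.322.
P(Day ∈ {Wed, Thu, Fri}) = 0.189 + 0.171 + 0.322 = 0.682; P(Demand=vlow, Day ∈ {Wed, Thu, Fri}) = 0.024 + 0.063 + 0.090 = 0.177.
P(Demand=vlow | Day ∈ {Wed, Thu, Fri}) = 0.177/0.682 = 0.2595.

0.2595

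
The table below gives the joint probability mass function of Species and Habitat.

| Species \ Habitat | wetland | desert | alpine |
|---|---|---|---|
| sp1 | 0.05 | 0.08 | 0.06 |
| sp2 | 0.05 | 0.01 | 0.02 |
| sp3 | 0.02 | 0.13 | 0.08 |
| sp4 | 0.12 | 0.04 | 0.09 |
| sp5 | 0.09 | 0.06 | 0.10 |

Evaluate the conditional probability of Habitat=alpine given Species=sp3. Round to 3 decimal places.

P(Species=sp3) = 0.02 + 0.13 + 0.08 = 0.23.
P(Habitat=alpine | Species=sp3) = 0.08/0.23 = 0.348.

0.348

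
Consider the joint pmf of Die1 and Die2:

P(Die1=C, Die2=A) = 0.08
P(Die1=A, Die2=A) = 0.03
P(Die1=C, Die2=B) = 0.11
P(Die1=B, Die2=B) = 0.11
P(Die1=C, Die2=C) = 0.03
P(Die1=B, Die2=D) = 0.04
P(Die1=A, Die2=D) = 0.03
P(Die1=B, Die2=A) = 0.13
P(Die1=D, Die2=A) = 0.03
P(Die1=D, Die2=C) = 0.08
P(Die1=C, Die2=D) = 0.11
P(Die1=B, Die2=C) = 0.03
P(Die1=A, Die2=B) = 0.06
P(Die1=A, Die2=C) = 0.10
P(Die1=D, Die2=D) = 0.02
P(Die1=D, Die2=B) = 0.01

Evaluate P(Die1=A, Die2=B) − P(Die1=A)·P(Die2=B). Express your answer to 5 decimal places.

P(Die1=A) = 0.03 + 0.06 + 0.10 + 0.03 = 0.22.
P(Die2=B) = 0.06 + 0.11 + 0.11 + 0.01 = 0.29.
P(Die1=A, Die2=B) − P(Die1=A)P(Die2=B) = 0.06 − 0.22×0.29 = -0.00380.

-0.00380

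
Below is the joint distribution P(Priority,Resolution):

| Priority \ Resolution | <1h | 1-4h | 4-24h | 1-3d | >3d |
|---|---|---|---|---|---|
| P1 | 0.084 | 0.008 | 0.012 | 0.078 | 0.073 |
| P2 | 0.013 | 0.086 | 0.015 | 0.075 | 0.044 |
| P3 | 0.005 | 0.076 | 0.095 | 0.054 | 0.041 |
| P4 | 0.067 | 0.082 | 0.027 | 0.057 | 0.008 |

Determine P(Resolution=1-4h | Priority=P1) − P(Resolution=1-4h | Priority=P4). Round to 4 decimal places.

-0.3089

P(Priority=P1) = 0.084 + 0.008 + 0.012 + 0.078 + 0.073 = 0.255; P(Resolution=1-4h | Priority=P1) = 0.008/0.255 = 0.03137.
P(Priority=P4) = 0.067 + 0.082 + 0.027 + 0.057 + 0.008 = 0.241; P(Resolution=1-4h | Priority=P4) = 0.082/0.241 = 0.34025.
Difference = -0.3089.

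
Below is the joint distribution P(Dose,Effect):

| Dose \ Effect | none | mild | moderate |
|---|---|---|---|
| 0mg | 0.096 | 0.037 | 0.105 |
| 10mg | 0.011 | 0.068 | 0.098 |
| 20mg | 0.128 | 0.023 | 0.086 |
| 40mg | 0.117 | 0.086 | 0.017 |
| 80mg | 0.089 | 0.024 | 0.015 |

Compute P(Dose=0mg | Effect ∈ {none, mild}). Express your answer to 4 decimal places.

0.1959

P(Effect=none) = 0.096 + 0.011 + 0.128 + 0.117 + 0.089 = 0.441.
P(Effect=mild) = 0.037 + 0.068 + 0.023 + 0.086 + 0.024 = 0.238.
P(Effect ∈ {none, mild}) = 0.441 + 0.238 = 0.679; P(Dose=0mg, Effect ∈ {none, mild}) = 0.096 + 0.037 = 0.133.
P(Dose=0mg | Effect ∈ {none, mild}) = 0.133/0.679 = 0.1959.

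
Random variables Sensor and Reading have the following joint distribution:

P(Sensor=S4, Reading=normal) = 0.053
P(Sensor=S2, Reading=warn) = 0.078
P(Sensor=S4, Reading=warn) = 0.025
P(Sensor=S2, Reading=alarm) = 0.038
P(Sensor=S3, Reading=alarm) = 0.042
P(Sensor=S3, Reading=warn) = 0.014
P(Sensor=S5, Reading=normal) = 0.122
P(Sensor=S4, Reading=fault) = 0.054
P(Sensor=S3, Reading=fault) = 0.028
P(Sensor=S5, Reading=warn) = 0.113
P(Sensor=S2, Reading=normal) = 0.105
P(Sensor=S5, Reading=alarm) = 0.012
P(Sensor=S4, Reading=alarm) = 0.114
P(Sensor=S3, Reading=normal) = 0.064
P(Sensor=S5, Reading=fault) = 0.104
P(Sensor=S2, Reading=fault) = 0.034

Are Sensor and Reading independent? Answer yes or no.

no

P(Sensor=S4) = 0.246 and P(Reading=alarm) = 0.206, so their product is 0.05068, but P(Sensor=S4, Reading=alarm) = 0.114. Since these differ, Sensor and Reading are not independent.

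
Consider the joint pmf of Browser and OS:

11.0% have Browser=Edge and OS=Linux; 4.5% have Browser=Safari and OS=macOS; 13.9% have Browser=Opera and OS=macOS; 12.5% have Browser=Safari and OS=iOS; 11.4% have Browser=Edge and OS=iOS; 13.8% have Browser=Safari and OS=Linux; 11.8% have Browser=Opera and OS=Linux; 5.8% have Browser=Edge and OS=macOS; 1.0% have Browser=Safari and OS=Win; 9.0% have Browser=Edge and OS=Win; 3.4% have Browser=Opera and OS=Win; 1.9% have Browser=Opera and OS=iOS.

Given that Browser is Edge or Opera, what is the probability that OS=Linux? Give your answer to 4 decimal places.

0.3343

P(Browser=Edge) = 0.090 + 0.058 + 0.110 + 0.114 = 0.372.
P(Browser=Opera) = 0.034 + 0.139 + 0.118 + 0.019 = 0.310.
P(Browser ∈ {Edge, Opera}) = 0.372 + 0.310 = 0.682; P(OS=Linux, Browser ∈ {Edge, Opera}) = 0.110 + 0.118 = 0.228.
P(OS=Linux | Browser ∈ {Edge, Opera}) = 0.228/0.682 = 0.3343.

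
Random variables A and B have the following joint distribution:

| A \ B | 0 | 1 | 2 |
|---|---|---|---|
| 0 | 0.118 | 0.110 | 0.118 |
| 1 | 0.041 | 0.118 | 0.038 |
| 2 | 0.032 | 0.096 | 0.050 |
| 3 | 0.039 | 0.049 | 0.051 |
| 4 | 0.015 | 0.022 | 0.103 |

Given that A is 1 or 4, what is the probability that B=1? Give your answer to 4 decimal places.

P(A=1) = 0.041 + 0.118 + 0.038 = 0.197.
P(A=4) = 0.015 + 0.022 + 0.103 = 0.140.
P(A ∈ {1, 4}) = 0.197 + 0.140 = 0.337; P(B=1, A ∈ {1, 4}) = 0.118 + 0.022 = 0.140.
P(B=1 | A ∈ {1, 4}) = 0.140/0.337 = 0.4154.

0.4154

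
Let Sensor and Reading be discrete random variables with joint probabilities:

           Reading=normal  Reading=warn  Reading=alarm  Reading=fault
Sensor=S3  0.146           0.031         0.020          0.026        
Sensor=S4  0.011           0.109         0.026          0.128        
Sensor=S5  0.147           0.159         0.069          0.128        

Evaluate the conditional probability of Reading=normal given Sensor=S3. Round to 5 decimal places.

0.65471

P(Sensor=S3) = 0.146 + 0.031 + 0.020 + 0.026 = 0.223.
P(Reading=normal | Sensor=S3) = 0.146/0.223 = 0.65471.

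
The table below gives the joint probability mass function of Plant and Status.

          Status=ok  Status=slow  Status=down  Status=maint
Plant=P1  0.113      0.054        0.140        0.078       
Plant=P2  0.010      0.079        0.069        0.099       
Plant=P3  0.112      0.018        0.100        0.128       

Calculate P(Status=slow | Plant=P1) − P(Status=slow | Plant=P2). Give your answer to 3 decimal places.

-0.167

P(Plant=P1) = 0.113 + 0.054 + 0.140 + 0.078 = 0.385; P(Status=slow | Plant=P1) = 0.054/0.385 = 0.1403.
P(Plant=P2) = 0.010 + 0.079 + 0.069 + 0.099 = 0.257; P(Status=slow | Plant=P2) = 0.079/0.257 = 0.3074.
Difference = -0.167.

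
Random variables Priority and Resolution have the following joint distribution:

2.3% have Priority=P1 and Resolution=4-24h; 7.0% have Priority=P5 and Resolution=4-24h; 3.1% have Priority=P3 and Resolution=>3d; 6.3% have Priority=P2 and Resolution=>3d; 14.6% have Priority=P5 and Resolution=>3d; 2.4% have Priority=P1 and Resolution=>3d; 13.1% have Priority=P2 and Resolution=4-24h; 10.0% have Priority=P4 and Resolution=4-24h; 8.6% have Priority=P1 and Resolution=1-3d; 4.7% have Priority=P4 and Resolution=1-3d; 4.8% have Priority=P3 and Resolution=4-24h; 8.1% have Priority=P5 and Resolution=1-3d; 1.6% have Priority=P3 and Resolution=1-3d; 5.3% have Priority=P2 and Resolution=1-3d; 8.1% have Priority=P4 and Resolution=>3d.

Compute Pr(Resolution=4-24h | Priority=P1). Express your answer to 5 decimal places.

0.17293

P(Priority=P1) = 0.023 + 0.086 + 0.024 = 0.133.
P(Resolution=4-24h | Priority=P1) = 0.023/0.133 = 0.17293.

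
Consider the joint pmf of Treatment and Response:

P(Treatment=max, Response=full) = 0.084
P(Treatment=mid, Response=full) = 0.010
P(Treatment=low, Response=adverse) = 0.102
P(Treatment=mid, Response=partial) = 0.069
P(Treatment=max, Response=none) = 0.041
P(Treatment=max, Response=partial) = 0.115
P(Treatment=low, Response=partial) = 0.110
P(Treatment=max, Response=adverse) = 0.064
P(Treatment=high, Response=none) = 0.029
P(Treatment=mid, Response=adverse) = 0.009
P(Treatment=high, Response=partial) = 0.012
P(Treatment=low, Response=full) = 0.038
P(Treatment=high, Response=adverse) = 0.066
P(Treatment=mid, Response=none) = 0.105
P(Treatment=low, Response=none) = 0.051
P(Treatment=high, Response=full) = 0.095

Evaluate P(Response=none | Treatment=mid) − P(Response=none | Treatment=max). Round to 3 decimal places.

P(Treatment=mid) = 0.105 + 0.069 + 0.010 + 0.009 = 0.193; P(Response=none | Treatment=mid) = 0.105/0.193 = 0.5440.
P(Treatment=max) = 0.041 + 0.115 + 0.084 + 0.064 = 0.304; P(Response=none | Treatment=max) = 0.041/0.304 = 0.1349.
Difference = 0.409.

0.409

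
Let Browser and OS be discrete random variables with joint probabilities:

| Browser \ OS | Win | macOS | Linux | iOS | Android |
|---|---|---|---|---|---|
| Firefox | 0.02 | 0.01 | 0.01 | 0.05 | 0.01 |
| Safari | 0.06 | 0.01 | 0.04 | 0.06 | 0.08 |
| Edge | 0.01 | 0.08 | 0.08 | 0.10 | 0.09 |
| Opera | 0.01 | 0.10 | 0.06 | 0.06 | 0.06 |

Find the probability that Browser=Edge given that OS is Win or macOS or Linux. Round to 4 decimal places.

0.3469

P(OS=Win) = 0.02 + 0.06 + 0.01 + 0.01 = 0.10.
P(OS=macOS) = 0.01 + 0.01 + 0.08 + 0.10 = 0.20.
P(OS=Linux) = 0.01 + 0.04 + 0.08 + 0.06 = 0.19.
P(OS ∈ {Win, macOS, Linux}) = 0.10 + 0.20 + 0.19 = 0.49; P(Browser=Edge, OS ∈ {Win, macOS, Linux}) = 0.01 + 0.08 + 0.08 = 0.17.
P(Browser=Edge | OS ∈ {Win, macOS, Linux}) = 0.17/0.49 = 0.3469.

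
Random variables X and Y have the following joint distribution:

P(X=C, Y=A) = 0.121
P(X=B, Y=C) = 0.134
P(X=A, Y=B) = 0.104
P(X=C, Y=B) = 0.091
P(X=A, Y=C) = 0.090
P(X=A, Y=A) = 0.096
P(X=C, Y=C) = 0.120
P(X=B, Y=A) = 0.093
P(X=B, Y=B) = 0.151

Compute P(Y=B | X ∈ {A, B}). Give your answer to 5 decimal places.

P(X=A) = 0.096 + 0.104 + 0.090 = 0.290.
P(X=B) = 0.093 + 0.151 + 0.134 = 0.378.
P(X ∈ {A, B}) = 0.290 + 0.378 = 0.668; P(Y=B, X ∈ {A, B}) = 0.104 + 0.151 = 0.255.
P(Y=B | X ∈ {A, B}) = 0.255/0.668 = 0.38174.

0.38174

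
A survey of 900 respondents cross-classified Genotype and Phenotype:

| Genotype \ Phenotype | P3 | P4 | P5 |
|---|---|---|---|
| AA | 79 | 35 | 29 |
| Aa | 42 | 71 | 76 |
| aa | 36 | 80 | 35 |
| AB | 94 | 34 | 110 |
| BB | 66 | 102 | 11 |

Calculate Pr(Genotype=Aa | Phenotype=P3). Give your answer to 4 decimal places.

Total with Phenotype=P3: 79 + 42 + 36 + 94 + 66 = 317.
P(Genotype=Aa | Phenotype=P3) = 42/317 = 0.1325.

0.1325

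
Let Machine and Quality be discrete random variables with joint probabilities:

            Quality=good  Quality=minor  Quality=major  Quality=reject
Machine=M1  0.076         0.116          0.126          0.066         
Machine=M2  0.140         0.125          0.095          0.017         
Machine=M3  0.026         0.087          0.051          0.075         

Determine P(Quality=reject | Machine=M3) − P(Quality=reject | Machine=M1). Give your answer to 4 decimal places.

0.1419

P(Machine=M3) = 0.026 + 0.087 + 0.051 + 0.075 = 0.239; P(Quality=reject | Machine=M3) = 0.075/0.239 = 0.31381.
P(Machine=M1) = 0.076 + 0.116 + 0.126 + 0.066 = 0.384; P(Quality=reject | Machine=M1) = 0.066/0.384 = 0.17188.
Difference = 0.1419.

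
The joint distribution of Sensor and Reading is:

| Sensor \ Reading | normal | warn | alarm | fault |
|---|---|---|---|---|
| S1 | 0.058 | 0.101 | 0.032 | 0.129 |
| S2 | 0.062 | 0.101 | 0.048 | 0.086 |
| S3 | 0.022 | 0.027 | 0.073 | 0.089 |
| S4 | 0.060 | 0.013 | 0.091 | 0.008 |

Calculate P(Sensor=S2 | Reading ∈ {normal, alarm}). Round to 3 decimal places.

P(Reading=normal) = 0.058 + 0.062 + 0.022 + 0.060 = 0.202.
P(Reading=alarm) = 0.032 + 0.048 + 0.073 + 0.091 = 0.244.
P(Reading ∈ {normal, alarm}) = 0.202 + 0.244 = 0.446; P(Sensor=S2, Reading ∈ {normal, alarm}) = 0.062 + 0.048 = 0.110.
P(Sensor=S2 | Reading ∈ {normal, alarm}) = 0.110/0.446 = 0.247.

0.247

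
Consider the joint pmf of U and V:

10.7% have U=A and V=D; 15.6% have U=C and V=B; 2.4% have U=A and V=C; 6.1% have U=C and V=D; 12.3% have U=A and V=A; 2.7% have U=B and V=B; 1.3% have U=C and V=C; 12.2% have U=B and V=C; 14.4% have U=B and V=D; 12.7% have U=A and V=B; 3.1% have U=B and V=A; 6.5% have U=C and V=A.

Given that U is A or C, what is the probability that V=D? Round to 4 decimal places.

P(U=A) = 0.123 + 0.127 + 0.024 + 0.107 = 0.381.
P(U=C) = 0.065 + 0.156 + 0.013 + 0.061 = 0.295.
P(U ∈ {A, C}) = 0.381 + 0.295 = 0.676; P(V=D, U ∈ {A, C}) = 0.107 + 0.061 = 0.168.
P(V=D | U ∈ {A, C}) = 0.168/0.676 = 0.2485.

0.2485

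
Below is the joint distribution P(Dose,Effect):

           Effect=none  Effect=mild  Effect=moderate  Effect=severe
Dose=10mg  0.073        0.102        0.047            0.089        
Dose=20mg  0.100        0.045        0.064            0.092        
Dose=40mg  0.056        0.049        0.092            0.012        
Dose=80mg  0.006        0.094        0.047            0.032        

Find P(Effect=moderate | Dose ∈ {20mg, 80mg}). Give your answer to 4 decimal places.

0.2313

P(Dose=20mg) = 0.100 + 0.045 + 0.064 + 0.092 = 0.301.
P(Dose=80mg) = 0.006 + 0.094 + 0.047 + 0.032 = 0.179.
P(Dose ∈ {20mg, 80mg}) = 0.301 + 0.179 = 0.480; P(Effect=moderate, Dose ∈ {20mg, 80mg}) = 0.064 + 0.047 = 0.111.
P(Effect=moderate | Dose ∈ {20mg, 80mg}) = 0.111/0.480 = 0.2313.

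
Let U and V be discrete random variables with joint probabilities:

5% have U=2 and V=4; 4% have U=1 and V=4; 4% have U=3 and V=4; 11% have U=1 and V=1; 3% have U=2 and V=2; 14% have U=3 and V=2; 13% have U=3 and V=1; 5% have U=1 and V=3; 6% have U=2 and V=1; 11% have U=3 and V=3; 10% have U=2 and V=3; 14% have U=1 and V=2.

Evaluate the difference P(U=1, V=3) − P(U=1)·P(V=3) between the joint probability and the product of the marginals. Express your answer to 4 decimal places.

P(U=1) = 0.11 + 0.14 + 0.05 + 0.04 = 0.34.
P(V=3) = 0.05 + 0.10 + 0.11 = 0.26.
P(U=1, V=3) − P(U=1)P(V=3) = 0.05 − 0.34×0.26 = -0.0384.

-0.0384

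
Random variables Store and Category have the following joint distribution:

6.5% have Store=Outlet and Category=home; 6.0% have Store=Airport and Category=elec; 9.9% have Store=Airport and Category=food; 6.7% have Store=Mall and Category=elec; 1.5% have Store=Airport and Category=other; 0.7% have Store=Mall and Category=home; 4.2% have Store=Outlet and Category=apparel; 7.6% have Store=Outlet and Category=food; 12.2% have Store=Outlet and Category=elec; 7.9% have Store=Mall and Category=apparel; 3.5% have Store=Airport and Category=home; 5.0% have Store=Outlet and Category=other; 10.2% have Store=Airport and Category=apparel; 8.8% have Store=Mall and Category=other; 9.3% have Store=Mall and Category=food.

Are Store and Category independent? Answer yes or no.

P(Store=Outlet) = 0.355 and P(Category=apparel) = 0.223, so their product is 0.07917, but P(Store=Outlet, Category=apparel) = 0.042. Since these differ, Store and Category are not independent.

no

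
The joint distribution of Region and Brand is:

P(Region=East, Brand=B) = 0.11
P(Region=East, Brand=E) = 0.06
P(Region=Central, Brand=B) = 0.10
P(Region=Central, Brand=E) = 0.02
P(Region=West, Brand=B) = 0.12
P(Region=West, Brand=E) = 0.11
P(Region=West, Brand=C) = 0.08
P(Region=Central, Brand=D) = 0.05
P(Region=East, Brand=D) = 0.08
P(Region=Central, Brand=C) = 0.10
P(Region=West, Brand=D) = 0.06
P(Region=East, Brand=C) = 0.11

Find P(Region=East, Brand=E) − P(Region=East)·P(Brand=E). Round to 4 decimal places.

-0.0084

P(Region=East) = 0.11 + 0.11 + 0.08 + 0.06 = 0.36.
P(Brand=E) = 0.06 + 0.11 + 0.02 = 0.19.
P(Region=East, Brand=E) − P(Region=East)P(Brand=E) = 0.06 − 0.36×0.19 = -0.0084.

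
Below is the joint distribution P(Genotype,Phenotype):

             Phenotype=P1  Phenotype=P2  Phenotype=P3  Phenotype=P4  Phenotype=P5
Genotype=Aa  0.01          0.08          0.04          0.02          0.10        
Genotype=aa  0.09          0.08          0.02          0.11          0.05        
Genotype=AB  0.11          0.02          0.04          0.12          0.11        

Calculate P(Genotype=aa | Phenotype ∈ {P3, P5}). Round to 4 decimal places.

P(Phenotype=P3) = 0.04 + 0.02 + 0.04 = 0.10.
P(Phenotype=P5) = 0.10 + 0.05 + 0.11 = 0.26.
P(Phenotype ∈ {P3, P5}) = 0.10 + 0.26 = 0.36; P(Genotype=aa, Phenotype ∈ {P3, P5}) = 0.02 + 0.05 = 0.07.
P(Genotype=aa | Phenotype ∈ {P3, P5}) = 0.07/0.36 = 0.1944.

0.1944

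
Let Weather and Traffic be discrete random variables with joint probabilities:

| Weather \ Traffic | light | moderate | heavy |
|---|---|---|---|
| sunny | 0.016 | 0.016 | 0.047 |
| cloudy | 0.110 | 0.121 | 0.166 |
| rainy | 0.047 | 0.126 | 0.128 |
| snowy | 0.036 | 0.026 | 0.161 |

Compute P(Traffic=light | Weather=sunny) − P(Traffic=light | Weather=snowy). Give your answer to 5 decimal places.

0.04110

P(Weather=sunny) = 0.016 + 0.016 + 0.047 = 0.079; P(Traffic=light | Weather=sunny) = 0.016/0.079 = 0.202532.
P(Weather=snowy) = 0.036 + 0.026 + 0.161 = 0.223; P(Traffic=light | Weather=snowy) = 0.036/0.223 = 0.161435.
Difference = 0.04110.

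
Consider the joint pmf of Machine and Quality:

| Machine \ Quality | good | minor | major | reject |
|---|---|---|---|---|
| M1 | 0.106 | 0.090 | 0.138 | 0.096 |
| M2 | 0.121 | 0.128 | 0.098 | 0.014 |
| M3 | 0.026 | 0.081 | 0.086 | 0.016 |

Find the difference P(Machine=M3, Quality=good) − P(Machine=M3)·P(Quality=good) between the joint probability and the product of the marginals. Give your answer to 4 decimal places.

P(Machine=M3) = 0.026 + 0.081 + 0.086 + 0.016 = 0.209.
P(Quality=good) = 0.106 + 0.121 + 0.026 = 0.253.
P(Machine=M3, Quality=good) − P(Machine=M3)P(Quality=good) = 0.026 − 0.209×0.253 = -0.0269.

-0.0269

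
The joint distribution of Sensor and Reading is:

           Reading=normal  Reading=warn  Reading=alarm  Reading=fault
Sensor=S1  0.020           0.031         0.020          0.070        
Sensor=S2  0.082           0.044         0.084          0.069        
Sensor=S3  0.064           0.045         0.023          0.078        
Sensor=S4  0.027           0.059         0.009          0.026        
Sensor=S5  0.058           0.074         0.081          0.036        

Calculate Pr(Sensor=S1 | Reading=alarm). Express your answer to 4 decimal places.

P(Reading=alarm) = 0.020 + 0.084 + 0.023 + 0.009 + 0.081 = 0.217.
P(Sensor=S1 | Reading=alarm) = 0.020/0.217 = 0.0922.

0.0922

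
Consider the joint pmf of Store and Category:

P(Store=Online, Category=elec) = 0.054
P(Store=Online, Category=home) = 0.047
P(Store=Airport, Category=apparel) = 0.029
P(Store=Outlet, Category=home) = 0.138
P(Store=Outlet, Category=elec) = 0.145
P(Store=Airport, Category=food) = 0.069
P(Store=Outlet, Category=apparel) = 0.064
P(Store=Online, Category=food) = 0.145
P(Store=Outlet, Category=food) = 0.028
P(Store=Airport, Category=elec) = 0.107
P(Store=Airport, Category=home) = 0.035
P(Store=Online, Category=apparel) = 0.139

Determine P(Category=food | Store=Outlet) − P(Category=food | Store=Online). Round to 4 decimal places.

-0.3020

P(Store=Outlet) = 0.028 + 0.064 + 0.145 + 0.138 = 0.375; P(Category=food | Store=Outlet) = 0.028/0.375 = 0.07467.
P(Store=Online) = 0.145 + 0.139 + 0.054 + 0.047 = 0.385; P(Category=food | Store=Online) = 0.145/0.385 = 0.37662.
Difference = -0.3020.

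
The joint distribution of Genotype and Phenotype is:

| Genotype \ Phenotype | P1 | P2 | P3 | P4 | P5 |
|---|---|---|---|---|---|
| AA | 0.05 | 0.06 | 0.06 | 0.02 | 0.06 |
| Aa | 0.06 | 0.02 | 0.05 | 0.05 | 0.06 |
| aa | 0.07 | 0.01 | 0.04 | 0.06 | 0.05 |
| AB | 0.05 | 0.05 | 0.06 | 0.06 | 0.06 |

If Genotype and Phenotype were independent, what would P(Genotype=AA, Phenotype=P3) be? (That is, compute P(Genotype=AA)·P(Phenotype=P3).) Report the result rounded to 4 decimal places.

0.0525

P(Genotype=AA) = 0.05 + 0.06 + 0.06 + 0.02 + 0.06 = 0.25.
P(Phenotype=P3) = 0.06 + 0.05 + 0.04 + 0.06 = 0.21.
Product: 0.25 × 0.21 = 0.0525.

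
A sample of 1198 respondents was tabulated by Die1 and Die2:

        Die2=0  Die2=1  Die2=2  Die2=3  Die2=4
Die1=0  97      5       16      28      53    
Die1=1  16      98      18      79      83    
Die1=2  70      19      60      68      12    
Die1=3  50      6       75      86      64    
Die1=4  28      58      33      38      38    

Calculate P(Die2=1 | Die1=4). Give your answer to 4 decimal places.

Total with Die1=4: 28 + 58 + 33 + 38 + 38 = 195.
P(Die2=1 | Die1=4) = 58/195 = 0.2974.

0.2974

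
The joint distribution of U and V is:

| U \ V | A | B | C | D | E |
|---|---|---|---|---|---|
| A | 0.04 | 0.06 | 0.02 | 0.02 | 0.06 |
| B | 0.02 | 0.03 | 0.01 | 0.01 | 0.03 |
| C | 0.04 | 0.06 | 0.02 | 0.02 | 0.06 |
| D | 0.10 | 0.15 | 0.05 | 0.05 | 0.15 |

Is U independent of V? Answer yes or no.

Every cell satisfies P(U,V) = P(U)·P(V). For instance P(U=B) = 0.10, P(V=E) = 0.30, and 0.10×0.30 = 0.03 matches the joint entry. So U and V are independent.

yes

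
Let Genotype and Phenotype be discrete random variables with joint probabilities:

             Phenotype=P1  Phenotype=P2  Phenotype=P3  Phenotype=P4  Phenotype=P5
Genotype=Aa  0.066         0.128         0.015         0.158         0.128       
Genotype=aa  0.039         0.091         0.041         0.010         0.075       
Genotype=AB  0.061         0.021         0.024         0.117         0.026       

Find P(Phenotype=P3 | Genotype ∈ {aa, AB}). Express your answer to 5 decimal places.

P(Genotype=aa) = 0.039 + 0.091 + 0.041 + 0.010 + 0.075 = 0.256.
P(Genotype=AB) = 0.061 + 0.021 + 0.024 + 0.117 + 0.026 = 0.249.
P(Genotype ∈ {aa, AB}) = 0.256 + 0.249 = 0.505; P(Phenotype=P3, Genotype ∈ {aa, AB}) = 0.041 + 0.024 = 0.065.
P(Phenotype=P3 | Genotype ∈ {aa, AB}) = 0.065/0.505 = 0.12871.

0.12871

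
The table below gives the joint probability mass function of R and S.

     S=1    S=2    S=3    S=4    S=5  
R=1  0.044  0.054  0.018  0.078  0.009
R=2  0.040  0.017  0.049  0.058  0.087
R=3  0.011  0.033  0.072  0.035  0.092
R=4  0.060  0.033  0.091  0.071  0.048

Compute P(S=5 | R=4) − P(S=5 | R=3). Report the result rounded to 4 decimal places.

-0.2202

P(R=4) = 0.060 + 0.033 + 0.091 + 0.071 + 0.048 = 0.303; P(S=5 | R=4) = 0.048/0.303 = 0.15842.
P(R=3) = 0.011 + 0.033 + 0.072 + 0.035 + 0.092 = 0.243; P(S=5 | R=3) = 0.092/0.243 = 0.37860.
Difference = -0.2202.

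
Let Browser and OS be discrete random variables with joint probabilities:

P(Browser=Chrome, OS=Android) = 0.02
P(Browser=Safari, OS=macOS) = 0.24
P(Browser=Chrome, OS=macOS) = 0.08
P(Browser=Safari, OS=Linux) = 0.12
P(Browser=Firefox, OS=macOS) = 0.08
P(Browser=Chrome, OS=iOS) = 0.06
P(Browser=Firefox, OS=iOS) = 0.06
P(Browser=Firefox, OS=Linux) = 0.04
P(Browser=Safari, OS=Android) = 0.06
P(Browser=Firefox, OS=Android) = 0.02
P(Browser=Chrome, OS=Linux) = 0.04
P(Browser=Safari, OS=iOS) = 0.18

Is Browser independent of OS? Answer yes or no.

yes

Every cell satisfies P(Browser,OS) = P(Browser)·P(OS). For instance P(Browser=Chrome) = 0.20, P(OS=macOS) = 0.40, and 0.20×0.40 = 0.08 matches the joint entry. So Browser and OS are independent.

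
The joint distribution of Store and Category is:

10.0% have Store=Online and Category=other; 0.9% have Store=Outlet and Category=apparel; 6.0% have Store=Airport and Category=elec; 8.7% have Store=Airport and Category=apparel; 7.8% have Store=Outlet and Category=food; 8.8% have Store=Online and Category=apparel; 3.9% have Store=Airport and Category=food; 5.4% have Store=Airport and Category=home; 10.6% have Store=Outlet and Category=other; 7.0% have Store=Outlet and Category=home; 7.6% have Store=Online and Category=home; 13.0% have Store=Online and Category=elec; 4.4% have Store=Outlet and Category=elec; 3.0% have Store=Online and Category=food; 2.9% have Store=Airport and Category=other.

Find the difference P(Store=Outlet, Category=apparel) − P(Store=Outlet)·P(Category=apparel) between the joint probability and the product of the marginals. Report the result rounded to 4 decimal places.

-0.0475

P(Store=Outlet) = 0.078 + 0.009 + 0.044 + 0.070 + 0.106 = 0.307.
P(Category=apparel) = 0.087 + 0.009 + 0.088 = 0.184.
P(Store=Outlet, Category=apparel) − P(Store=Outlet)P(Category=apparel) = 0.009 − 0.307×0.184 = -0.0475.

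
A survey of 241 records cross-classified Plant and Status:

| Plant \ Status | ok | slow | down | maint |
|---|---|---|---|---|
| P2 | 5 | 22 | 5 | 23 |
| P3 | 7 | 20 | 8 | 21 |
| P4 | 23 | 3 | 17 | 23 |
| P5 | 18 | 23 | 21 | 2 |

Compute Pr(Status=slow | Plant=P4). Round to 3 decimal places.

Total with Plant=P4: 23 + 3 + 17 + 23 = 66.
P(Status=slow | Plant=P4) = 3/66 = 0.045.

0.045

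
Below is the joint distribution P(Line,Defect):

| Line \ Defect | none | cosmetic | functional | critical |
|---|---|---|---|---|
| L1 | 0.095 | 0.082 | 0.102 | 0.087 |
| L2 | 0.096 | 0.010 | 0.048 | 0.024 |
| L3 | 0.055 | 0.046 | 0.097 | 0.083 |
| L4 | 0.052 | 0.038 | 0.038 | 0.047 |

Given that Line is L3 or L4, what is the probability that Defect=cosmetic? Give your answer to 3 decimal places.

0.184

P(Line=L3) = 0.055 + 0.046 + 0.097 + 0.083 = 0.281.
P(Line=L4) = 0.052 + 0.038 + 0.038 + 0.047 = 0.175.
P(Line ∈ {L3, L4}) = 0.281 + 0.175 = 0.456; P(Defect=cosmetic, Line ∈ {L3, L4}) = 0.046 + 0.038 = 0.084.
P(Defect=cosmetic | Line ∈ {L3, L4}) = 0.084/0.456 = 0.184.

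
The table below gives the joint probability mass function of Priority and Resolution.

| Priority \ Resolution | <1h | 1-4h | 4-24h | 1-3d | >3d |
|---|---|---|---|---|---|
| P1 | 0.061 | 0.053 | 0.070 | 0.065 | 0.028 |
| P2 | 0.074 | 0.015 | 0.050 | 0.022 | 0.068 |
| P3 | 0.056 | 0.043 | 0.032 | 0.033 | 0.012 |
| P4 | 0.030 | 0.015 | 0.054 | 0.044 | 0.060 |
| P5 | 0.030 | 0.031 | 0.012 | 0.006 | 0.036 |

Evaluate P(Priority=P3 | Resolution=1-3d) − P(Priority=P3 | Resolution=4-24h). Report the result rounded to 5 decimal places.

0.04733

P(Resolution=1-3d) = 0.065 + 0.022 + 0.033 + 0.044 + 0.006 = 0.170; P(Priority=P3 | Resolution=1-3d) = 0.033/0.170 = 0.194118.
P(Resolution=4-24h) = 0.070 + 0.050 + 0.032 + 0.054 + 0.012 = 0.218; P(Priority=P3 | Resolution=4-24h) = 0.032/0.218 = 0.146789.
Difference = 0.04733.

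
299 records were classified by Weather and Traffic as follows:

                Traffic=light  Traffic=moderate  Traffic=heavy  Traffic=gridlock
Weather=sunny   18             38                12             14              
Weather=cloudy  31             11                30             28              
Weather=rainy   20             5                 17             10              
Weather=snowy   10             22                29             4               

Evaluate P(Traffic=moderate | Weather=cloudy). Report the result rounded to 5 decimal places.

Total with Weather=cloudy: 31 + 11 + 30 + 28 = 100.
P(Traffic=moderate | Weather=cloudy) = 11/100 = 0.11000.

0.11000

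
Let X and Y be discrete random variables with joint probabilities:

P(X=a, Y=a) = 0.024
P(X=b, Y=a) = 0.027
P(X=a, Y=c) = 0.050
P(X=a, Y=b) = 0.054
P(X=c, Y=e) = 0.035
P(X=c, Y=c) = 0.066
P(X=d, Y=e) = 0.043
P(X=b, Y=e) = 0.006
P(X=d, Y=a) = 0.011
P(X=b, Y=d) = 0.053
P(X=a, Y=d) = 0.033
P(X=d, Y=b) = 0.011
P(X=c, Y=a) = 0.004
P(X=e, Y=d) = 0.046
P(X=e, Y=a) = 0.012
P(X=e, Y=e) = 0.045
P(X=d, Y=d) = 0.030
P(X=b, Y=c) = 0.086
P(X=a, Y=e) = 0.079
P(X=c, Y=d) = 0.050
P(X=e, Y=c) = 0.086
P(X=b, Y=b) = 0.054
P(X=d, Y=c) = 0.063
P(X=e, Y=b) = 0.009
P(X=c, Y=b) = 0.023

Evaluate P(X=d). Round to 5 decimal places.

0.15800

P(X=d) = 0.011 + 0.011 + 0.063 + 0.030 + 0.043 = 0.158.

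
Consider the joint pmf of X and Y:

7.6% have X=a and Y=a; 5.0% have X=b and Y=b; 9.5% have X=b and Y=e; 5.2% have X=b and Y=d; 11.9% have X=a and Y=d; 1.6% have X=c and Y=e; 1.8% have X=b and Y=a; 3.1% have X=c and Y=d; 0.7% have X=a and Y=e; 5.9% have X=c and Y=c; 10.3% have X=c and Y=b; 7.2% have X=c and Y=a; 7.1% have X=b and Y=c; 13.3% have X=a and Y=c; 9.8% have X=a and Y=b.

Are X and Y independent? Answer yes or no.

P(X=b) = 0.286 and P(Y=e) = 0.118, so their product is 0.03375, but P(X=b, Y=e) = 0.095. Since these differ, X and Y are not independent.

no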